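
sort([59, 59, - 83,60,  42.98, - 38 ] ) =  [ - 83, -38,  42.98, 59,59 , 60 ]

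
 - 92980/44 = - 2114+9/11 =- 2113.18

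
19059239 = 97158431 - 78099192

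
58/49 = 1+ 9/49  =  1.18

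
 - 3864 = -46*84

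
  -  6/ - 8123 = 6/8123 =0.00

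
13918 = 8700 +5218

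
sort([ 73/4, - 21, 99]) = [ - 21, 73/4, 99]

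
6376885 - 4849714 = 1527171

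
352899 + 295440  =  648339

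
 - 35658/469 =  - 5094/67 = - 76.03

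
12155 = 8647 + 3508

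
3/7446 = 1/2482 = 0.00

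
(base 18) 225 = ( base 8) 1261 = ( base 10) 689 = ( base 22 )197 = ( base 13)410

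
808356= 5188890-4380534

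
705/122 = 5 + 95/122 = 5.78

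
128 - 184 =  - 56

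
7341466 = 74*99209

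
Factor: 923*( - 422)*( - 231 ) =89975886= 2^1*3^1 * 7^1*11^1*13^1*71^1*211^1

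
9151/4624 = 1 + 4527/4624  =  1.98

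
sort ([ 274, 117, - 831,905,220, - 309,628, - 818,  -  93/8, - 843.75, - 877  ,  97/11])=[ - 877,  -  843.75,  -  831,-818 ,  -  309,-93/8,97/11,117, 220,274, 628, 905]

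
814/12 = 407/6 = 67.83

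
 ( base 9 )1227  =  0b1110010100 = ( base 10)916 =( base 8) 1624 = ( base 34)QW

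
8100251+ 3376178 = 11476429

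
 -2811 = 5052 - 7863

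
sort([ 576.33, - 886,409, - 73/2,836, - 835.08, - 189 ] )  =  [ - 886, - 835.08,- 189, - 73/2, 409, 576.33,836 ] 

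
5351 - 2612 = 2739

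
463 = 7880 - 7417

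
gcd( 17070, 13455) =15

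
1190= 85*14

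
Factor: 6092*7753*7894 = 372843692744=   2^3*1523^1*3947^1*7753^1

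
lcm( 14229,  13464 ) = 1252152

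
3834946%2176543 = 1658403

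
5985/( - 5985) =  - 1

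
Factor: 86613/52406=2^( - 1)*3^1* 26203^( - 1)  *28871^1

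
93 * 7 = 651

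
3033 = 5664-2631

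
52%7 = 3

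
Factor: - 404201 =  - 7^2*73^1 * 113^1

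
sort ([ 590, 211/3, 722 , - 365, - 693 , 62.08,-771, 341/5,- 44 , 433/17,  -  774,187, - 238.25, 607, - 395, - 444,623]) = [ - 774, - 771 ,-693 , - 444, - 395  , - 365, - 238.25, - 44,  433/17 , 62.08, 341/5, 211/3 , 187, 590, 607, 623, 722]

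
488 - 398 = 90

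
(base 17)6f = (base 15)7C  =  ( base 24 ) 4L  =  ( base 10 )117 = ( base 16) 75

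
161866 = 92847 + 69019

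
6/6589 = 6/6589 = 0.00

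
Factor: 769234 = 2^1 * 19^1*31^1*653^1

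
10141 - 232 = 9909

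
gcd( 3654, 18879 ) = 609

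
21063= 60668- 39605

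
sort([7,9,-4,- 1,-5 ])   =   [  -  5, -4,-1, 7, 9] 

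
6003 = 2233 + 3770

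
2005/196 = 10 + 45/196 =10.23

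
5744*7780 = 44688320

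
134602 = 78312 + 56290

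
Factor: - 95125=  - 5^3*761^1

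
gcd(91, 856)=1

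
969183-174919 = 794264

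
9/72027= 1/8003 = 0.00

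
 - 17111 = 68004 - 85115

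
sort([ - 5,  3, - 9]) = [ - 9, - 5, 3] 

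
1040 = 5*208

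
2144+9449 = 11593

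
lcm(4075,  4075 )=4075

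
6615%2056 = 447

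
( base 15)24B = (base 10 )521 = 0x209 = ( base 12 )375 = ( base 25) KL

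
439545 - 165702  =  273843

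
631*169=106639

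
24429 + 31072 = 55501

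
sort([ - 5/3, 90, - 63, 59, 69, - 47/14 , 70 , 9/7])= [-63, - 47/14, - 5/3 , 9/7,59, 69 , 70,  90 ]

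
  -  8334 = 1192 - 9526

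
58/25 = 2 + 8/25 = 2.32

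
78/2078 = 39/1039 = 0.04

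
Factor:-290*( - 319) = 92510 = 2^1*5^1 * 11^1*29^2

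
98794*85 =8397490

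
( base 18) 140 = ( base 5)3041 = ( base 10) 396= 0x18C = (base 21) ii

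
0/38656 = 0 = 0.00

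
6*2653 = 15918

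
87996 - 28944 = 59052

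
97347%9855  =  8652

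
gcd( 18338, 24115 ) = 53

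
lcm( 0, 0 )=0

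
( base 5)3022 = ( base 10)387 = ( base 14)1d9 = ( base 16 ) 183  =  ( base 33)bo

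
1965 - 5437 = -3472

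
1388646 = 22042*63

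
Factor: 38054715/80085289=3^1*  5^1*83^( - 1)*439^1 *5779^1*964883^(  -  1 ) 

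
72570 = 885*82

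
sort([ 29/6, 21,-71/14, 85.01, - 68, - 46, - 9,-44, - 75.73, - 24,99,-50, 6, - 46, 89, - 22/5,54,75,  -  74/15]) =[ - 75.73, - 68, - 50, - 46, - 46,-44,  -  24,  -  9, -71/14 , - 74/15,-22/5,29/6,6,  21,54,75,85.01,89, 99 ]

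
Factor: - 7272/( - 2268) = 2^1*3^ ( - 2 )*7^(-1 )*101^1  =  202/63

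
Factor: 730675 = 5^2*11^1*2657^1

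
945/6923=135/989 = 0.14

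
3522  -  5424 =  - 1902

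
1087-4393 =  - 3306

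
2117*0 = 0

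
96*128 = 12288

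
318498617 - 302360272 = 16138345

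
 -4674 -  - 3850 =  - 824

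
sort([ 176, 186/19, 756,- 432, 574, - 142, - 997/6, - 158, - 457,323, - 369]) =[  -  457, - 432, - 369, - 997/6, - 158, - 142 , 186/19, 176,323,574,756]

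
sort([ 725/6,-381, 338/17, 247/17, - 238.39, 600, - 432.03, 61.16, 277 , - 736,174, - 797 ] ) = [ - 797, - 736, - 432.03, - 381, - 238.39,247/17, 338/17,61.16,725/6, 174, 277 , 600]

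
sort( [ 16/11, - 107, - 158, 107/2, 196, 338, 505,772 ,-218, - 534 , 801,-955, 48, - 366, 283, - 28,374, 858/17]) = [-955, - 534, - 366, - 218, - 158, - 107,-28,16/11, 48, 858/17, 107/2, 196,  283,338,  374,505, 772, 801] 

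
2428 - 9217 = -6789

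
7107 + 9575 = 16682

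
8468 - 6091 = 2377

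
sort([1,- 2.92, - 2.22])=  [ - 2.92,-2.22, 1 ] 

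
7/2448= 7/2448 = 0.00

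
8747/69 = 8747/69 =126.77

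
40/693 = 40/693 = 0.06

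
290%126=38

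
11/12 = 11/12 = 0.92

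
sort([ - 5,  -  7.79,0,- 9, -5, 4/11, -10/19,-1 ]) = [ - 9, - 7.79, - 5,- 5  , - 1, - 10/19,0, 4/11]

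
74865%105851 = 74865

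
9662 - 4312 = 5350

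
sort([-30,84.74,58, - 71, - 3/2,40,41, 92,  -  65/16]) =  [- 71, - 30,  -  65/16,-3/2, 40,  41,58 , 84.74,92] 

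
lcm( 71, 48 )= 3408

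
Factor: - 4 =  - 2^2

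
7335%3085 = 1165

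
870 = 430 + 440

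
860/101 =860/101 = 8.51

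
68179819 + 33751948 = 101931767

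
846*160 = 135360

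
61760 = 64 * 965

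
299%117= 65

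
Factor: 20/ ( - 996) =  - 3^( - 1)*5^1* 83^( - 1 )= - 5/249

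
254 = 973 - 719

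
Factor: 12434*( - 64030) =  - 2^2*5^1*19^1 * 337^1*6217^1 = - 796149020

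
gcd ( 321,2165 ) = 1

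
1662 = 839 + 823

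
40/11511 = 40/11511 = 0.00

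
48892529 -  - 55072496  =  103965025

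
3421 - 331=3090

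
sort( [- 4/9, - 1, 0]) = [ - 1,  -  4/9,0 ] 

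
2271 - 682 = 1589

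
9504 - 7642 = 1862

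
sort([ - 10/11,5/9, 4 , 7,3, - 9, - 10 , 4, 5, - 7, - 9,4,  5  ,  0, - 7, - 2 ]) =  [ - 10,-9, - 9, - 7 , - 7, - 2, - 10/11,0 , 5/9, 3, 4, 4, 4,5, 5 , 7 ] 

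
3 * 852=2556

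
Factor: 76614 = 2^1*3^1*113^2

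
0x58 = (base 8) 130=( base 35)2I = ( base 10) 88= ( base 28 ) 34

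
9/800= 9/800 = 0.01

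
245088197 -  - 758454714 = 1003542911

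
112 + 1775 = 1887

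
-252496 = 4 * ( - 63124)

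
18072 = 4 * 4518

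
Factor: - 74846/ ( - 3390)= 3^(-1)*5^(  -  1)*113^( - 1)*37423^1 = 37423/1695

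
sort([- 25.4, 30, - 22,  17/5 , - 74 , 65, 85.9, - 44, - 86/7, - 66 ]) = [ - 74, - 66, - 44, - 25.4,  -  22, - 86/7, 17/5, 30,  65,  85.9 ] 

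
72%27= 18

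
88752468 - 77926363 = 10826105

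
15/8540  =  3/1708 = 0.00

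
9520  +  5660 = 15180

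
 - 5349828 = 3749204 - 9099032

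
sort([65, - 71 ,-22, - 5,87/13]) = [ - 71, - 22,-5,87/13,65]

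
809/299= 809/299 = 2.71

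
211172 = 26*8122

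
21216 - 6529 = 14687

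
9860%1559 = 506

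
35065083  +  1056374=36121457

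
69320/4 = 17330 = 17330.00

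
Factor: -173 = -173^1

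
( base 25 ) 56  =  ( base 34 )3t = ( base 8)203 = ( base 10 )131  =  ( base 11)10A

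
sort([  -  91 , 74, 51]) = [ - 91, 51, 74]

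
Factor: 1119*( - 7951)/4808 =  - 2^( - 3 )*3^1*373^1*601^ ( - 1)* 7951^1= - 8897169/4808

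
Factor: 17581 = 17581^1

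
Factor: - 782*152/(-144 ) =7429/9 = 3^(-2)*17^1 * 19^1*23^1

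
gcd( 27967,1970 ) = 1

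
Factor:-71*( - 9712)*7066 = 2^5*71^1*607^1*3533^1 = 4872374432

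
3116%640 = 556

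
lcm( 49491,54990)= 494910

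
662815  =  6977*95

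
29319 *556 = 16301364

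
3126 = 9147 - 6021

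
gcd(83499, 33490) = 1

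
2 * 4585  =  9170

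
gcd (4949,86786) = 7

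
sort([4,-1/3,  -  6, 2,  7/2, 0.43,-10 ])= [ - 10, - 6,-1/3 , 0.43, 2,7/2, 4 ] 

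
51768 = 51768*1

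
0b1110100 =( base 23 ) 51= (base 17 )6e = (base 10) 116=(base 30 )3Q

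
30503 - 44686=  -  14183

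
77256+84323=161579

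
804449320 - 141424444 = 663024876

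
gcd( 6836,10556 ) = 4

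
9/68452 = 9/68452 = 0.00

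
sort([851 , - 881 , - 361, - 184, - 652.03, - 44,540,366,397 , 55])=[ - 881, - 652.03, - 361,-184, - 44,  55,366,397,540, 851 ] 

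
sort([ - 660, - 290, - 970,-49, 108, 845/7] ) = [ - 970, - 660, - 290, - 49,  108, 845/7 ]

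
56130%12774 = 5034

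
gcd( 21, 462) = 21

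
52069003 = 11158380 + 40910623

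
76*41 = 3116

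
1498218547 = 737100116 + 761118431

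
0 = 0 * 67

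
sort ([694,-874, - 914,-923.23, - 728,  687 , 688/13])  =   [  -  923.23, - 914, -874, - 728 , 688/13 , 687, 694]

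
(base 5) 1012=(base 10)132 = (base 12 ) b0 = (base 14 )96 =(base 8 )204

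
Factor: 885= 3^1*5^1*59^1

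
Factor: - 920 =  - 2^3 * 5^1*23^1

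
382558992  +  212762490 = 595321482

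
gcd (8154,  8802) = 54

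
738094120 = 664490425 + 73603695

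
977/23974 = 977/23974 = 0.04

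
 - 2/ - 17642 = 1/8821 =0.00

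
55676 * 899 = 50052724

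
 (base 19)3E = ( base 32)27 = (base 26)2J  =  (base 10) 71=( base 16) 47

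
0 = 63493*0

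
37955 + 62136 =100091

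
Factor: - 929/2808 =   -  2^( - 3 )*3^( - 3)*13^( - 1)* 929^1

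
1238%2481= 1238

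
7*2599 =18193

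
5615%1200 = 815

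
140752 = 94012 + 46740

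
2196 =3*732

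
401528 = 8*50191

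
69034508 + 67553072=136587580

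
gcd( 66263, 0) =66263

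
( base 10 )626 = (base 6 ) 2522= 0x272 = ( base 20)1B6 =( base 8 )1162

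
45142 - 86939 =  - 41797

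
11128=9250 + 1878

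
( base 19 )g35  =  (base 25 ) 98D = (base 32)5me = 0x16CE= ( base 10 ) 5838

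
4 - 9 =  - 5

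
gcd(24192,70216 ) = 8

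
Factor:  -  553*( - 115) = 63595 = 5^1*7^1*23^1*79^1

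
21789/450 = 2421/50 = 48.42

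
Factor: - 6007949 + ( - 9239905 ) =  - 15247854 = - 2^1*3^2*847103^1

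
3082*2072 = 6385904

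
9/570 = 3/190 = 0.02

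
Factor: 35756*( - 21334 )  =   - 2^3*7^1*1277^1*10667^1 = - 762818504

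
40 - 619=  - 579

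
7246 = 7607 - 361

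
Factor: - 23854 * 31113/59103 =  - 82463278/6567=- 2^1*3^(-1) * 11^( - 1) *199^(  -  1) *3457^1*11927^1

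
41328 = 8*5166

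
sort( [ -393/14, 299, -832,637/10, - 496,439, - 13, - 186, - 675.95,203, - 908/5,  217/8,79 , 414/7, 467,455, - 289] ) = [ - 832, - 675.95, - 496,  -  289,-186,-908/5, -393/14, - 13, 217/8,  414/7,  637/10,79,203, 299,439 , 455,467]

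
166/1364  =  83/682 = 0.12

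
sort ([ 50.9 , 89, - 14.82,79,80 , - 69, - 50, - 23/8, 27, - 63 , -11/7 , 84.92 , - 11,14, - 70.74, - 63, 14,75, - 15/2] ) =[ - 70.74, - 69, - 63, - 63 , - 50 , - 14.82 , - 11,-15/2, - 23/8, - 11/7,14,14,  27,50.9,75,79,80,84.92,89]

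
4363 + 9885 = 14248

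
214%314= 214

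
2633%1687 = 946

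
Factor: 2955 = 3^1*5^1*197^1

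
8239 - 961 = 7278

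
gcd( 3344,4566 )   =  2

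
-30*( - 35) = 1050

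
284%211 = 73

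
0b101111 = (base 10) 47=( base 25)1m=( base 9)52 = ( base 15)32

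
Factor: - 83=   -  83^1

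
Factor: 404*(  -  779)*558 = -175611528 =-2^3 * 3^2*19^1 * 31^1 * 41^1 * 101^1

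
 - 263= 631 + - 894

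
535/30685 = 107/6137 = 0.02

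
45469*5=227345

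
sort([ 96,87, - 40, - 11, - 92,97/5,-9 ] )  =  [ - 92, - 40,-11,-9 , 97/5, 87, 96]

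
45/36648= 5/4072  =  0.00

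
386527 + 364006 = 750533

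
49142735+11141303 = 60284038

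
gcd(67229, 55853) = 79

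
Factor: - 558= - 2^1*3^2 * 31^1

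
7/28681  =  7/28681 =0.00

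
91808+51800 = 143608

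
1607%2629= 1607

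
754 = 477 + 277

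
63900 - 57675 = 6225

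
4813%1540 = 193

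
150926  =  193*782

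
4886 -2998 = 1888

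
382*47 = 17954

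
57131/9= 57131/9 = 6347.89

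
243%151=92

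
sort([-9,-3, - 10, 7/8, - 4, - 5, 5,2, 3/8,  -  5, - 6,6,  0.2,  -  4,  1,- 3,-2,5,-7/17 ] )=[ - 10 , - 9, - 6,-5,- 5,-4, - 4,-3,-3,  -  2, - 7/17, 0.2,3/8, 7/8, 1, 2, 5, 5,  6]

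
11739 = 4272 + 7467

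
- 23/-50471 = 23/50471 =0.00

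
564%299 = 265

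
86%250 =86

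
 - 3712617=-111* 33447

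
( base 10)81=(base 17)4D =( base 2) 1010001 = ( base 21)3I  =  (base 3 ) 10000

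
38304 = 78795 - 40491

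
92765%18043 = 2550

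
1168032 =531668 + 636364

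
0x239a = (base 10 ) 9114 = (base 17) 1e92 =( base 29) ao8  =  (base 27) cdf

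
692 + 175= 867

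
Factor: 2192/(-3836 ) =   -  2^2*7^( - 1 ) = - 4/7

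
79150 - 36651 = 42499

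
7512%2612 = 2288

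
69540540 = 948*73355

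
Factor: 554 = 2^1 * 277^1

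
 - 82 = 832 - 914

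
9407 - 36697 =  - 27290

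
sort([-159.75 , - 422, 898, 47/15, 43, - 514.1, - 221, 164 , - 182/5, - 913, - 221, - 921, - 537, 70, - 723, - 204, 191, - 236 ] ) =[-921, - 913, - 723,- 537, - 514.1, - 422, - 236, - 221 , - 221 , - 204, - 159.75, - 182/5, 47/15,  43, 70,164, 191,898] 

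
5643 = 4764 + 879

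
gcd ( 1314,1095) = 219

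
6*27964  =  167784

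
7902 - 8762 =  - 860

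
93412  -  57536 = 35876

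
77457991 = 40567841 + 36890150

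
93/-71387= - 93/71387 = - 0.00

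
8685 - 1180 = 7505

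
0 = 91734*0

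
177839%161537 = 16302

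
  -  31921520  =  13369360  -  45290880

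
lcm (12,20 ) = 60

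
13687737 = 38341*357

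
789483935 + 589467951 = 1378951886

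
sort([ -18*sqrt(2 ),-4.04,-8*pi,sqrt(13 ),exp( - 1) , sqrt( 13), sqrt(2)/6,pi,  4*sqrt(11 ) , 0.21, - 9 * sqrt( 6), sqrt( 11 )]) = [ - 18 * sqrt( 2), - 8 * pi,- 9*sqrt(6 ),-4.04,0.21, sqrt(2)/6,exp( - 1 ),pi,sqrt(11), sqrt( 13),  sqrt(13),4 * sqrt( 11 ) ] 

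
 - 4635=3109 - 7744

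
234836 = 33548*7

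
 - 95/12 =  - 95/12 = - 7.92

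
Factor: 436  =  2^2*109^1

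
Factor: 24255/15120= 2^ (  -  4)*3^(-1 )*7^1*11^1 = 77/48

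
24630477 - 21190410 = 3440067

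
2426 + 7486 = 9912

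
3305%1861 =1444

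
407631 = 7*58233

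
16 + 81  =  97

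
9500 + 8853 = 18353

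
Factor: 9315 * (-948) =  - 2^2 *3^5 * 5^1 * 23^1*79^1 = - 8830620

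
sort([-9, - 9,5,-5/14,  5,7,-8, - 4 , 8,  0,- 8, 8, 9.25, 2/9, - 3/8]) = [ - 9,-9, -8, - 8, - 4, - 3/8, -5/14, 0, 2/9, 5,5,7,8,8,9.25 ] 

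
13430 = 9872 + 3558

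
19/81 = 19/81=0.23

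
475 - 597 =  - 122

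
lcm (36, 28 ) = 252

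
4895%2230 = 435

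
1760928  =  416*4233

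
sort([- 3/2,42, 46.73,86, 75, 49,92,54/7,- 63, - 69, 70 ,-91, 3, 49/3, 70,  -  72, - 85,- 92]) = [ - 92, - 91,- 85 , - 72, - 69,  -  63,-3/2,3 , 54/7,49/3,42, 46.73,  49, 70, 70,75,86, 92]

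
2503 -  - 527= 3030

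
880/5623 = 880/5623 = 0.16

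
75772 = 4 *18943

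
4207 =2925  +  1282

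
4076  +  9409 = 13485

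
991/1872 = 991/1872 = 0.53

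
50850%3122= 898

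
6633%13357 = 6633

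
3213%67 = 64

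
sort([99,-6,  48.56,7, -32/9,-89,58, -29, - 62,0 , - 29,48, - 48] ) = [ - 89,  -  62,-48, - 29, - 29, - 6, - 32/9,0,7, 48,48.56,58,99 ] 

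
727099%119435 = 10489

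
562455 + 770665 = 1333120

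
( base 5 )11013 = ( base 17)2AA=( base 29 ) Q4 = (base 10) 758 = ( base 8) 1366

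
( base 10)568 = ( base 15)27d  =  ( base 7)1441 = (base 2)1000111000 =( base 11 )477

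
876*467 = 409092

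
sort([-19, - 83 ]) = [ - 83,  -  19]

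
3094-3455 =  -361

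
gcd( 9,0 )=9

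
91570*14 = 1281980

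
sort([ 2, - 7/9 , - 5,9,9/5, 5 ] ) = [-5 ,-7/9, 9/5,2, 5 , 9 ]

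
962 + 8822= 9784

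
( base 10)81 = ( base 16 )51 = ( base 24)39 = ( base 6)213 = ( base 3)10000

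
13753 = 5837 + 7916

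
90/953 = 90/953 =0.09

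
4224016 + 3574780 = 7798796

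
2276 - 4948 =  - 2672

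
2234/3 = 744 + 2/3 = 744.67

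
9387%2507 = 1866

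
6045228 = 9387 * 644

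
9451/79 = 119  +  50/79 = 119.63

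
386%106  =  68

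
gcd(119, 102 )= 17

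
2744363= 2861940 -117577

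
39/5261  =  39/5261 = 0.01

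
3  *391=1173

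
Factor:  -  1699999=  -  7^1 *23^1*10559^1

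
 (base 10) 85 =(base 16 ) 55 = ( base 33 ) 2J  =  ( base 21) 41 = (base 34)2h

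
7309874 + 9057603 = 16367477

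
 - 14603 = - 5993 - 8610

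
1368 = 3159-1791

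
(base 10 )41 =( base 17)27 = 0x29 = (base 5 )131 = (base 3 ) 1112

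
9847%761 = 715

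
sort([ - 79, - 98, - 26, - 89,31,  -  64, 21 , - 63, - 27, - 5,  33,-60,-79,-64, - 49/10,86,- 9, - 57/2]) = [-98, - 89,  -  79, - 79, - 64 , - 64 , - 63 , - 60, - 57/2, - 27, - 26,-9, - 5,-49/10,21, 31 , 33, 86]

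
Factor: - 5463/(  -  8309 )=3^2 * 7^( - 1)*607^1 * 1187^(- 1 )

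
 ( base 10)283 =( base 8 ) 433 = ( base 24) bj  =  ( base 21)DA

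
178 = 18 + 160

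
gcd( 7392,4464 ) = 48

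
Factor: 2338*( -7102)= -2^2*7^1*53^1*67^1*167^1 = - 16604476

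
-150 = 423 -573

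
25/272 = 25/272 = 0.09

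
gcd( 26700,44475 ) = 75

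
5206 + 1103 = 6309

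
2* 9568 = 19136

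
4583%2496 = 2087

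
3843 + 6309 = 10152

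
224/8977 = 224/8977 = 0.02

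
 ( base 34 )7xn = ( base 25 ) EJC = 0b10010000010101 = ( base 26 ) dh7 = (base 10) 9237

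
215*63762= 13708830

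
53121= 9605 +43516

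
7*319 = 2233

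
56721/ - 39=  -  18907/13 = - 1454.38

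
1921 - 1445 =476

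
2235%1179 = 1056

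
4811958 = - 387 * ( -12434)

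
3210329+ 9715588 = 12925917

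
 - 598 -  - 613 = 15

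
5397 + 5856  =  11253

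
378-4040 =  - 3662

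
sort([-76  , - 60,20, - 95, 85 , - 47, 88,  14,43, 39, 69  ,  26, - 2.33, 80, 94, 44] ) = [ - 95, - 76, - 60, -47 , - 2.33, 14,20,26,39,43, 44,  69, 80,85,88,  94] 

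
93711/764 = 93711/764 = 122.66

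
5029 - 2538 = 2491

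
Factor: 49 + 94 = 11^1*13^1 = 143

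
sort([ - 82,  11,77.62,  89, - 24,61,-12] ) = [ - 82 ,  -  24, - 12,11 , 61,77.62, 89]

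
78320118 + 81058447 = 159378565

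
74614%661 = 582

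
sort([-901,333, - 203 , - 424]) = [ - 901 , - 424 , - 203,333]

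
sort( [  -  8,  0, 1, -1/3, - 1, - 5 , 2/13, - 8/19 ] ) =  [-8, - 5, - 1, - 8/19, - 1/3,0,2/13, 1]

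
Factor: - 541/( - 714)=2^( -1)*3^ ( - 1) * 7^( - 1)*17^( - 1)*541^1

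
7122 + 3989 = 11111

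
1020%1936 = 1020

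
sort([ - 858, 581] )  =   [ - 858,581 ] 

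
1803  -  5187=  - 3384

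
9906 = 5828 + 4078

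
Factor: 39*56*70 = 2^4*3^1*5^1*7^2*13^1 = 152880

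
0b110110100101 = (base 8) 6645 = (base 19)9cg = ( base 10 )3493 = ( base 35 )2TS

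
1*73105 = 73105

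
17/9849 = 17/9849= 0.00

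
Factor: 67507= 11^1*17^1*19^2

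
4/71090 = 2/35545= 0.00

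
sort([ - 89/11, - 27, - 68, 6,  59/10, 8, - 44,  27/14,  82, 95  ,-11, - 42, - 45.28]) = [ - 68,-45.28, - 44, - 42, - 27, - 11, - 89/11, 27/14,59/10,  6 , 8,  82,  95 ]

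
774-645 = 129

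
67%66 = 1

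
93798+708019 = 801817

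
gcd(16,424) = 8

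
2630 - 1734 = 896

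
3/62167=3/62167 = 0.00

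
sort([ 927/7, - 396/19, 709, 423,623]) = [  -  396/19 , 927/7, 423,623, 709 ] 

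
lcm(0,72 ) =0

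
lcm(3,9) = 9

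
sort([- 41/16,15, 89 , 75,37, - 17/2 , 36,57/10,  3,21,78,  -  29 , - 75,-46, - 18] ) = [ - 75, - 46 , - 29, - 18,-17/2, - 41/16,3,57/10, 15,21 , 36,37,75,78,89]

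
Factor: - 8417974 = -2^1*1061^1 * 3967^1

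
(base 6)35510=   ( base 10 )5154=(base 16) 1422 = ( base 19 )e55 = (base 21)BE9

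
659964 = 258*2558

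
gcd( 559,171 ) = 1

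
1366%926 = 440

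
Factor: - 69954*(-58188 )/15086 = 2035241676/7543 = 2^2*3^2 * 13^1*19^ ( - 1)*89^1*131^1*373^1*397^(-1 )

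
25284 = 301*84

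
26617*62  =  1650254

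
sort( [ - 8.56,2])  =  [ - 8.56 , 2 ]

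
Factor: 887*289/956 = 2^(-2 )*17^2*239^( - 1)* 887^1 = 256343/956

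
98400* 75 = 7380000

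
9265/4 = 2316+1/4 = 2316.25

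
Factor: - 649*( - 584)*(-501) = -189887016 = - 2^3*3^1*11^1 * 59^1*73^1*167^1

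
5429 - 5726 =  - 297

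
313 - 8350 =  - 8037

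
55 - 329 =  - 274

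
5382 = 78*69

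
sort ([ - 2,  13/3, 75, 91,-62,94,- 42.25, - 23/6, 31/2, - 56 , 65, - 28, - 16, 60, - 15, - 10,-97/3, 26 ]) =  [ - 62, - 56, - 42.25, - 97/3, - 28, - 16 ,  -  15 , - 10, - 23/6, - 2, 13/3,  31/2 , 26,60,65,  75,  91,  94] 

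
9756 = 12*813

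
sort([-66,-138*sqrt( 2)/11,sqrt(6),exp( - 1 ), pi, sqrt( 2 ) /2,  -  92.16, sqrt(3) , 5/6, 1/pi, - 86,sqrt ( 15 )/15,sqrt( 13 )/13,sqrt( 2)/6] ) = [-92.16, - 86, - 66, - 138*sqrt(2)/11,sqrt(2 )/6,sqrt(15 ) /15, sqrt( 13)/13,1/pi , exp (-1 ),sqrt(2 ) /2,5/6,sqrt( 3),sqrt( 6 ),  pi ]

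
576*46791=26951616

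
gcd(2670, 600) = 30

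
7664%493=269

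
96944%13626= 1562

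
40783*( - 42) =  -1712886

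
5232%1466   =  834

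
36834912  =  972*37896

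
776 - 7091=-6315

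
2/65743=2/65743 = 0.00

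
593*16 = 9488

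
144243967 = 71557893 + 72686074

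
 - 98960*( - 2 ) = 197920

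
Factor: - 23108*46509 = -1074729972 = - 2^2*3^1*37^1 *53^1*109^1*419^1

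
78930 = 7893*10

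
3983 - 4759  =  -776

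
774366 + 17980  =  792346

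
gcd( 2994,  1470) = 6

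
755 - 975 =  - 220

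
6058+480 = 6538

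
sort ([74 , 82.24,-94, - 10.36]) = [ - 94 , - 10.36,74,82.24]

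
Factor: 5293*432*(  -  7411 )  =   - 16945814736 = -2^4  *  3^3 *67^1 * 79^1*7411^1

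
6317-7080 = -763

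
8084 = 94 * 86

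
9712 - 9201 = 511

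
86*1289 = 110854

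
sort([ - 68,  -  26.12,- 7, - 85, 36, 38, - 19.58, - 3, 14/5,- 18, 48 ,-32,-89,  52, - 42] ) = [- 89, - 85, - 68, -42, - 32,-26.12, - 19.58,-18, - 7 , - 3 , 14/5, 36,38, 48, 52 ]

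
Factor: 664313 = 13^1*137^1*373^1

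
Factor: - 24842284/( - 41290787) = 2^2*31^1*200341^1*41290787^( - 1)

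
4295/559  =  4295/559=7.68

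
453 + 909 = 1362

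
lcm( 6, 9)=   18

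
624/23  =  27 + 3/23 = 27.13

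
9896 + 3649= 13545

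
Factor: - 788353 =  - 788353^1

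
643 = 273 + 370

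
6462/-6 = -1077+0/1 = - 1077.00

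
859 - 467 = 392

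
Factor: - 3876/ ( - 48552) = 2^( - 1 ) * 7^ ( - 1 )*17^( - 1 )*19^1  =  19/238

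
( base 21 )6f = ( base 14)a1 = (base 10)141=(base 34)45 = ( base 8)215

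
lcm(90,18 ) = 90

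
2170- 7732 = - 5562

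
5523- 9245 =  - 3722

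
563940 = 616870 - 52930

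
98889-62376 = 36513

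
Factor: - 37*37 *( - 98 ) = 2^1 * 7^2*37^2 = 134162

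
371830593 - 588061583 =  - 216230990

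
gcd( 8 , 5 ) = 1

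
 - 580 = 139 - 719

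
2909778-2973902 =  - 64124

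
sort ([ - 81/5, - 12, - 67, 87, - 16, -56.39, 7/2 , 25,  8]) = [ - 67 , - 56.39, - 81/5 , - 16,  -  12,7/2, 8,  25, 87 ] 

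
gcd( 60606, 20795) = 1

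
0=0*81458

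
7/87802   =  7/87802 = 0.00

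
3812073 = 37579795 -33767722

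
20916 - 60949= -40033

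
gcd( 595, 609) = 7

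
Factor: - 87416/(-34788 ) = 2^1*3^( - 1)*7^2*13^ ( - 1 )  =  98/39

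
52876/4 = 13219 = 13219.00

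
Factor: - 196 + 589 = 393 = 3^1*131^1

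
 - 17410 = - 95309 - -77899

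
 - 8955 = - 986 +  - 7969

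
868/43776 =217/10944= 0.02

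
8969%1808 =1737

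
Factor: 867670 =2^1*5^1*86767^1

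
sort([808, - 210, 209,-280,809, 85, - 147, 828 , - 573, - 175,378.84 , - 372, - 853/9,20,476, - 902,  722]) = [ - 902, - 573, - 372, - 280, - 210, - 175, - 147 ,-853/9, 20, 85,209,378.84,476, 722,808, 809, 828]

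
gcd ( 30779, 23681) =7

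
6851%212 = 67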